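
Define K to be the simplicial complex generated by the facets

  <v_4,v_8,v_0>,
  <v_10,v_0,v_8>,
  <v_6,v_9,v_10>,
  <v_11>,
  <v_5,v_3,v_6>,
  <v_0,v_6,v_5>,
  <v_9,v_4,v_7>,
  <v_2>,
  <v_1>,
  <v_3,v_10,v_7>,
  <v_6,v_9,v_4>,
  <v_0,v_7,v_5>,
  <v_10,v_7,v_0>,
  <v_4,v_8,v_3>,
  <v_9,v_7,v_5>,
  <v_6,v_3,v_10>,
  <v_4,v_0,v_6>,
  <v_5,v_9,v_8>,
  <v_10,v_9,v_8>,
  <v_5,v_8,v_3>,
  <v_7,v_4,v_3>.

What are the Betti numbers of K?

b_0 = 4, b_1 = 2, b_2 = 1.

Fix the vertex order v_0 < v_1 < v_2 < v_3 < v_4 < v_5 < v_6 < v_7 < v_8 < v_9 < v_10 < v_11 and write every simplex with vertices in increasing order. Then dim K = 2 and the simplices of K are:

  0-simplices (12): [v_0], [v_1], [v_2], [v_3], [v_4], [v_5], [v_6], [v_7], [v_8], [v_9], [v_10], [v_11]
  1-simplices (27): (27 of them)
  2-simplices (18): (18 of them)

so the chain groups are C_0 ≅ Z^12, C_1 ≅ Z^27, C_2 ≅ Z^18.

∂_1: C_1 → C_0 maps an edge to its endpoints' difference, ∂[p,q] = q − p. For instance
  ∂[v_4,v_9] = [v_9] − [v_4].
The resulting 12×27 matrix has rank 8, and its Smith normal form has invariant factors (1,1,1,1,1,1,1,1).

Boundary ∂_2: C_2 → C_1 maps a triangle to the signed sum of its edges. For instance
  ∂[v_3,v_4,v_7] = [v_4,v_7] − [v_3,v_7] + [v_3,v_4],
  ∂[v_0,v_4,v_8] = [v_4,v_8] − [v_0,v_8] + [v_0,v_4].
As a 27×18 matrix over Z this has rank 17, with invariant factors (1,1,1,1,1,1,1,1,1,1,1,1,1,1,1,1,1).

Reading off H_k = ker ∂_k / im ∂_{k+1}:

  H_0: rank C_0 − rank ∂_1 = 12 − 8 = 4, and the invariant factors of ∂_1 are all 1, so H_0 ≅ Z^4.
  H_1: rank ker ∂_1 − rank ∂_2 = (27 − 8) − 17 = 2, and the invariant factors of ∂_2 are all 1, so H_1 ≅ Z^2.
  H_2: rank ker ∂_2 − rank ∂_3 = (18 − 17) − 0 = 1, and there is no ∂_3, so H_2 ≅ Z.

Hence the Betti numbers are b_0 = 4, b_1 = 2, b_2 = 1.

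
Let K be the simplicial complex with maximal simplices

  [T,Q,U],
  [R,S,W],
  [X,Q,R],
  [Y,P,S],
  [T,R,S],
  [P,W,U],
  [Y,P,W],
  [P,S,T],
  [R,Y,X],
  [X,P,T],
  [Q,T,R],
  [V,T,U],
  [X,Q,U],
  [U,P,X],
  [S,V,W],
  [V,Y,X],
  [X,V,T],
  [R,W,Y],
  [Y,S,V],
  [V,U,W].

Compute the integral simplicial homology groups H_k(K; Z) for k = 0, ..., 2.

Order the vertices as P < Q < R < S < T < U < V < W < X < Y. Listing each simplex with vertices in this order, K has dimension 2 with simplices:

  0-simplices (10): P, Q, R, S, T, U, V, W, X, Y
  1-simplices (30): PS, PT, PU, PW, PX, PY, QR, QT, QU, QX, RS, RT, RW, RX, RY, ST, SV, SW, SY, TU, TV, TX, UV, UW, UX, VW, VX, VY, WY, XY
  2-simplices (20): PST, PSY, PTX, PUW, PUX, PWY, QRT, QRX, QTU, QUX, RST, RSW, RWY, RXY, SVW, SVY, TUV, TVX, UVW, VXY

giving chain groups C_0 ≅ Z^10, C_1 ≅ Z^30, C_2 ≅ Z^20.

Boundary ∂_1: C_1 → C_0 sends each edge [p,q] (with p < q) to q − p. For instance
  ∂RY = Y − R.
The 10×30 boundary matrix has rank 9 and Smith normal form diag(1,1,1,1,1,1,1,1,1).

The boundary map ∂_2: C_2 → C_1 acts by ∂[p,q,r] = [q,r] − [p,r] + [p,q]. For instance
  ∂RST = ST − RT + RS,
  ∂RWY = WY − RY + RW.
The resulting 30×20 matrix has rank 20, and its Smith normal form has invariant factors (1,1,1,1,1,1,1,1,1,1,1,1,1,1,1,1,1,1,1,2).

Reading off H_k = ker ∂_k / im ∂_{k+1}:

  H_0: rank C_0 − rank ∂_1 = 10 − 9 = 1, and the invariant factors of ∂_1 are all 1, so H_0 ≅ Z.
  H_1: rank ker ∂_1 − rank ∂_2 = (30 − 9) − 20 = 1, and ∂_2 has invariant factor 2 > 1, so H_1 ≅ Z ⊕ Z/2.
  H_2: rank ker ∂_2 − rank ∂_3 = (20 − 20) − 0 = 0, and there is no ∂_3, so H_2 ≅ 0.

As a check, the Euler characteristic is 10 − 30 + 20 = 0, which agrees with 1 − 1 + 0 = 0.

H_0 = Z,  H_1 = Z ⊕ Z/2,  H_2 = 0.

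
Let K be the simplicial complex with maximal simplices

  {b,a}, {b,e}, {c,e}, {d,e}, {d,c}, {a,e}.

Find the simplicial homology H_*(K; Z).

H_0 ≅ Z,  H_1 ≅ Z^2.

Order the vertices as a < b < c < d < e. Listing each simplex with vertices in this order, K has dimension 1 with simplices:

  0-simplices (5): a, b, c, d, e
  1-simplices (6): ab, ae, be, cd, ce, de

so the chain groups are C_0 ≅ Z^5, C_1 ≅ Z^6.

The boundary map ∂_1: C_1 → C_0 maps an edge to its endpoints' difference, ∂[p,q] = q − p.
As a 5×6 matrix over Z this has rank 4, with invariant factors (1,1,1,1).

From H_k ≅ ker(∂_k) / im(∂_{k+1}) we obtain:

  H_0: rank C_0 − rank ∂_1 = 5 − 4 = 1, and the invariant factors of ∂_1 are all 1, so H_0 = Z.
  H_1: rank ker ∂_1 − rank ∂_2 = (6 − 4) − 0 = 2, and there is no ∂_2, so H_1 = Z^2.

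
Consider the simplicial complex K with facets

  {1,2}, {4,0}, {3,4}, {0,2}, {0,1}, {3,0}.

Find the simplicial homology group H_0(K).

Fix the vertex order 0 < 1 < 2 < 3 < 4 and write every simplex with vertices in increasing order. Then dim K = 1 and the simplices of K are:

  0-simplices (5): [0], [1], [2], [3], [4]
  1-simplices (6): [0,1], [0,2], [0,3], [0,4], [1,2], [3,4]

so the chain groups are C_0 ≅ Z^5, C_1 ≅ Z^6.

∂_1: C_1 → C_0 sends each edge [p,q] (with p < q) to q − p. For instance
  ∂[0,1] = [1] − [0].
The resulting 5×6 matrix has rank 4, and its Smith normal form has invariant factors (1,1,1,1).

Reading off H_k = ker ∂_k / im ∂_{k+1}:

  H_0: rank C_0 − rank ∂_1 = 5 − 4 = 1, and the invariant factors of ∂_1 are all 1, so H_0 ≅ Z.

H_0 = Z.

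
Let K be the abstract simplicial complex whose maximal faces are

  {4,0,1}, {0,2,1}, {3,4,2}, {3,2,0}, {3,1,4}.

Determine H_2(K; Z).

H_2 ≅ 0.

We work with the vertex ordering 0 < 1 < 2 < 3 < 4. The simplices of K, each written with vertices in increasing order, are:

  0-simplices (5): [0], [1], [2], [3], [4]
  1-simplices (10): [0,1], [0,2], [0,3], [0,4], [1,2], [1,3], [1,4], [2,3], [2,4], [3,4]
  2-simplices (5): [0,1,2], [0,1,4], [0,2,3], [1,3,4], [2,3,4]

so the chain groups are C_0 ≅ Z^5, C_1 ≅ Z^10, C_2 ≅ Z^5.

The boundary map ∂_1: C_1 → C_0 maps an edge to its endpoints' difference, ∂[p,q] = q − p. For instance
  ∂[2,3] = [3] − [2].
The resulting 5×10 matrix has rank 4, and its Smith normal form has invariant factors (1,1,1,1).

Boundary ∂_2: C_2 → C_1 acts by ∂[p,q,r] = [q,r] − [p,r] + [p,q]. For instance
  ∂[1,3,4] = [3,4] − [1,4] + [1,3],
  ∂[0,1,4] = [1,4] − [0,4] + [0,1].
The resulting 10×5 matrix has rank 5, and its Smith normal form has invariant factors (1,1,1,1,1).

Reading off H_k = ker ∂_k / im ∂_{k+1}:

  H_2: rank ker ∂_2 − rank ∂_3 = (5 − 5) − 0 = 0, and there is no ∂_3, so H_2 = 0.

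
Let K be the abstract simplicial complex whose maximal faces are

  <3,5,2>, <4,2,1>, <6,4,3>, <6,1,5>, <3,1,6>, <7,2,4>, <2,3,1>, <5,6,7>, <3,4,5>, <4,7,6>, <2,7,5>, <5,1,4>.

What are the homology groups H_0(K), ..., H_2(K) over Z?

H_0 ≅ Z,  H_1 ≅ Z/2,  H_2 = 0.

Fix the vertex order 1 < 2 < 3 < 4 < 5 < 6 < 7 and write every simplex with vertices in increasing order. Then dim K = 2 and the simplices of K are:

  0-simplices (7): [1], [2], [3], [4], [5], [6], [7]
  1-simplices (18): [1,2], [1,3], [1,4], [1,5], [1,6], [2,3], [2,4], [2,5], [2,7], [3,4], [3,5], [3,6], [4,5], [4,6], [4,7], [5,6], [5,7], [6,7]
  2-simplices (12): [1,2,3], [1,2,4], [1,3,6], [1,4,5], [1,5,6], [2,3,5], [2,4,7], [2,5,7], [3,4,5], [3,4,6], [4,6,7], [5,6,7]

giving chain groups C_0 ≅ Z^7, C_1 ≅ Z^18, C_2 ≅ Z^12.

∂_1: C_1 → C_0 sends each edge [p,q] (with p < q) to q − p. For instance
  ∂[1,6] = [6] − [1].
The resulting 7×18 matrix has rank 6, and its Smith normal form has invariant factors (1,1,1,1,1,1).

Boundary ∂_2: C_2 → C_1 maps a triangle to the signed sum of its edges. For instance
  ∂[2,5,7] = [5,7] − [2,7] + [2,5],
  ∂[1,4,5] = [4,5] − [1,5] + [1,4].
The resulting 18×12 matrix has rank 12, and its Smith normal form has invariant factors (1,1,1,1,1,1,1,1,1,1,1,2).

Computing H_k = (kernel of ∂_k) / (image of ∂_{k+1}):

  H_0: rank C_0 − rank ∂_1 = 7 − 6 = 1, and the invariant factors of ∂_1 are all 1, so H_0 = Z.
  H_1: rank ker ∂_1 − rank ∂_2 = (18 − 6) − 12 = 0, and ∂_2 has invariant factor 2 > 1, so H_1 = Z/2.
  H_2: rank ker ∂_2 − rank ∂_3 = (12 − 12) − 0 = 0, and there is no ∂_3, so H_2 = 0.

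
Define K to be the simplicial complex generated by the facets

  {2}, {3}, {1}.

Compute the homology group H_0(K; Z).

H_0 = Z^3.

We work with the vertex ordering 1 < 2 < 3. The simplices of K, each written with vertices in increasing order, are:

  0-simplices (3): [1], [2], [3]

Hence C_0 ≅ Z^3.

Computing H_k = (kernel of ∂_k) / (image of ∂_{k+1}):

  H_0: rank C_0 − rank ∂_1 = 3 − 0 = 3, and there is no ∂_1, so H_0 = Z^3.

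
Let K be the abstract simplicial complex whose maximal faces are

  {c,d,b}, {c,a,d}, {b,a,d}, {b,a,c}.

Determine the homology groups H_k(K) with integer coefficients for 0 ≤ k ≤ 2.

H_0 ≅ Z,  H_1 = 0,  H_2 ≅ Z.

Take the total order a < b < c < d on the vertex set. Then K (dimension 2) consists of the simplices:

  0-simplices (4): a, b, c, d
  1-simplices (6): ab, ac, ad, bc, bd, cd
  2-simplices (4): abc, abd, acd, bcd

so the chain groups are C_0 ≅ Z^4, C_1 ≅ Z^6, C_2 ≅ Z^4.

The boundary map ∂_1: C_1 → C_0 is given by ∂[p,q] = [q] − [p].
The resulting 4×6 matrix has rank 3, and its Smith normal form has invariant factors (1,1,1).

Boundary ∂_2: C_2 → C_1 maps a triangle to the signed sum of its edges. For instance
  ∂abc = bc − ac + ab,
  ∂bcd = cd − bd + bc.
This gives a 6×4 integer matrix of rank 3; reducing to Smith normal form yields diagonal entries (1,1,1).

Now H_k = ker ∂_k / im ∂_{k+1}, so:

  H_0: rank C_0 − rank ∂_1 = 4 − 3 = 1, and the invariant factors of ∂_1 are all 1, so H_0 = Z.
  H_1: rank ker ∂_1 − rank ∂_2 = (6 − 3) − 3 = 0, and the invariant factors of ∂_2 are all 1, so H_1 = 0.
  H_2: rank ker ∂_2 − rank ∂_3 = (4 − 3) − 0 = 1, and there is no ∂_3, so H_2 = Z.

As a check, the Euler characteristic is 4 − 6 + 4 = 2, which agrees with 1 − 0 + 1 = 2.
(K is a triangulation of the 2-sphere S^2.)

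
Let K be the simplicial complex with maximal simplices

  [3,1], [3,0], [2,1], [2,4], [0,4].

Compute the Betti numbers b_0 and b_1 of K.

Order the vertices as 0 < 1 < 2 < 3 < 4. Listing each simplex with vertices in this order, K has dimension 1 with simplices:

  0-simplices (5): [0], [1], [2], [3], [4]
  1-simplices (5): [0,3], [0,4], [1,2], [1,3], [2,4]

giving chain groups C_0 ≅ Z^5, C_1 ≅ Z^5.

Boundary ∂_1: C_1 → C_0 maps an edge to its endpoints' difference, ∂[p,q] = q − p.
The 5×5 boundary matrix has rank 4 and Smith normal form diag(1,1,1,1).

Computing H_k = (kernel of ∂_k) / (image of ∂_{k+1}):

  H_0: rank C_0 − rank ∂_1 = 5 − 4 = 1, and the invariant factors of ∂_1 are all 1, so H_0 = Z.
  H_1: rank ker ∂_1 − rank ∂_2 = (5 − 4) − 0 = 1, and there is no ∂_2, so H_1 = Z.

(K is a triangulation of the circle S^1.)

Hence the Betti numbers are b_0 = 1, b_1 = 1.

b_0 = 1, b_1 = 1.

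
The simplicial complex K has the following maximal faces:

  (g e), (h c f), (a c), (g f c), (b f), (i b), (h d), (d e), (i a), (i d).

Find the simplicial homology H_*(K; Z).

H_0 ≅ Z,  H_1 ≅ Z^3,  H_2 = 0.

Fix the vertex order a < b < c < d < e < f < g < h < i and write every simplex with vertices in increasing order. Then dim K = 2 and the simplices of K are:

  0-simplices (9): a, b, c, d, e, f, g, h, i
  1-simplices (13): ac, ai, bf, bi, cf, cg, ch, de, dh, di, eg, fg, fh
  2-simplices (2): cfg, cfh

so the chain groups are C_0 ≅ Z^9, C_1 ≅ Z^13, C_2 ≅ Z^2.

∂_1: C_1 → C_0 is given by ∂[p,q] = [q] − [p].
The resulting 9×13 matrix has rank 8, and its Smith normal form has invariant factors (1,1,1,1,1,1,1,1).

Boundary ∂_2: C_2 → C_1 maps a triangle to the signed sum of its edges. For instance
  ∂cfg = fg − cg + cf,
  ∂cfh = fh − ch + cf.
The resulting 13×2 matrix has rank 2, and its Smith normal form has invariant factors (1,1).

Computing H_k = (kernel of ∂_k) / (image of ∂_{k+1}):

  H_0: rank C_0 − rank ∂_1 = 9 − 8 = 1, and the invariant factors of ∂_1 are all 1, so H_0 = Z.
  H_1: rank ker ∂_1 − rank ∂_2 = (13 − 8) − 2 = 3, and the invariant factors of ∂_2 are all 1, so H_1 = Z^3.
  H_2: rank ker ∂_2 − rank ∂_3 = (2 − 2) − 0 = 0, and there is no ∂_3, so H_2 = 0.

As a check, the Euler characteristic is 9 − 13 + 2 = -2, which agrees with 1 − 3 + 0 = -2.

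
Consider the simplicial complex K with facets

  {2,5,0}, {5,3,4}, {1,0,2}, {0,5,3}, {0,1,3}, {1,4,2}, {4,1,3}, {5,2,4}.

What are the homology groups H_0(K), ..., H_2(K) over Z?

Fix the vertex order 0 < 1 < 2 < 3 < 4 < 5 and write every simplex with vertices in increasing order. Then dim K = 2 and the simplices of K are:

  0-simplices (6): [0], [1], [2], [3], [4], [5]
  1-simplices (12): [0,1], [0,2], [0,3], [0,5], [1,2], [1,3], [1,4], [2,4], [2,5], [3,4], [3,5], [4,5]
  2-simplices (8): [0,1,2], [0,1,3], [0,2,5], [0,3,5], [1,2,4], [1,3,4], [2,4,5], [3,4,5]

giving chain groups C_0 ≅ Z^6, C_1 ≅ Z^12, C_2 ≅ Z^8.

Boundary ∂_1: C_1 → C_0 is given by ∂[p,q] = [q] − [p]. For instance
  ∂[3,4] = [4] − [3].
As a 6×12 matrix over Z this has rank 5, with invariant factors (1,1,1,1,1).

∂_2: C_2 → C_1 acts by ∂[p,q,r] = [q,r] − [p,r] + [p,q]. For instance
  ∂[1,2,4] = [2,4] − [1,4] + [1,2],
  ∂[0,3,5] = [3,5] − [0,5] + [0,3].
The resulting 12×8 matrix has rank 7, and its Smith normal form has invariant factors (1,1,1,1,1,1,1).

Reading off H_k = ker ∂_k / im ∂_{k+1}:

  H_0: rank C_0 − rank ∂_1 = 6 − 5 = 1, and the invariant factors of ∂_1 are all 1, so H_0 ≅ Z.
  H_1: rank ker ∂_1 − rank ∂_2 = (12 − 5) − 7 = 0, and the invariant factors of ∂_2 are all 1, so H_1 ≅ 0.
  H_2: rank ker ∂_2 − rank ∂_3 = (8 − 7) − 0 = 1, and there is no ∂_3, so H_2 ≅ Z.

H_0 = Z,  H_1 = 0,  H_2 = Z.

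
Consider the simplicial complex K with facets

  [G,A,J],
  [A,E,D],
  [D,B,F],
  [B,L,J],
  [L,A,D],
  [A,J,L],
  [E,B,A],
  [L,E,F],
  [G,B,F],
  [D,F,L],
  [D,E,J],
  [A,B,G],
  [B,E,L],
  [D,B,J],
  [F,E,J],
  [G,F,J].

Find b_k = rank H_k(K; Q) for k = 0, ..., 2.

b_0 = 1, b_1 = 2, b_2 = 1.

We work with the vertex ordering A < B < D < E < F < G < J < L. The simplices of K, each written with vertices in increasing order, are:

  0-simplices (8): A, B, D, E, F, G, J, L
  1-simplices (24): AB, AD, AE, AG, AJ, AL, BD, BE, BF, BG, BJ, BL, DE, DF, DJ, DL, EF, EJ, EL, FG, FJ, FL, GJ, JL
  2-simplices (16): ABE, ABG, ADE, ADL, AGJ, AJL, BDF, BDJ, BEL, BFG, BJL, DEJ, DFL, EFJ, EFL, FGJ

giving chain groups C_0 ≅ Z^8, C_1 ≅ Z^24, C_2 ≅ Z^16.

The boundary map ∂_1: C_1 → C_0 maps an edge to its endpoints' difference, ∂[p,q] = q − p.
The 8×24 boundary matrix has rank 7 and Smith normal form diag(1,1,1,1,1,1,1).

∂_2: C_2 → C_1 sends each 2-simplex [p,q,r] to [q,r] − [p,r] + [p,q]. For instance
  ∂ADE = DE − AE + AD,
  ∂ABG = BG − AG + AB.
This gives a 24×16 integer matrix of rank 15; reducing to Smith normal form yields diagonal entries (1,1,1,1,1,1,1,1,1,1,1,1,1,1,1).

From H_k ≅ ker(∂_k) / im(∂_{k+1}) we obtain:

  H_0: rank C_0 − rank ∂_1 = 8 − 7 = 1, and the invariant factors of ∂_1 are all 1, so H_0 = Z.
  H_1: rank ker ∂_1 − rank ∂_2 = (24 − 7) − 15 = 2, and the invariant factors of ∂_2 are all 1, so H_1 = Z^2.
  H_2: rank ker ∂_2 − rank ∂_3 = (16 − 15) − 0 = 1, and there is no ∂_3, so H_2 = Z.

(K is a triangulation of the torus T^2.)

Hence the Betti numbers are b_0 = 1, b_1 = 2, b_2 = 1.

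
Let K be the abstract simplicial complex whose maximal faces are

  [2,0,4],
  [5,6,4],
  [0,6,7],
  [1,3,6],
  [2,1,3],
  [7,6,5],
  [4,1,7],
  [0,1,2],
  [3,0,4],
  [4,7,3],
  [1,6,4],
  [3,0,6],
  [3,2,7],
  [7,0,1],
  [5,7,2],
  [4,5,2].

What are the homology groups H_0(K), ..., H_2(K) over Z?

H_0 = Z,  H_1 = Z^2,  H_2 = Z.

We work with the vertex ordering 0 < 1 < 2 < 3 < 4 < 5 < 6 < 7. The simplices of K, each written with vertices in increasing order, are:

  0-simplices (8): [0], [1], [2], [3], [4], [5], [6], [7]
  1-simplices (24): (24 of them)
  2-simplices (16): [0,1,2], [0,1,7], [0,2,4], [0,3,4], [0,3,6], [0,6,7], [1,2,3], [1,3,6], [1,4,6], [1,4,7], [2,3,7], [2,4,5], [2,5,7], [3,4,7], [4,5,6], [5,6,7]

giving chain groups C_0 ≅ Z^8, C_1 ≅ Z^24, C_2 ≅ Z^16.

Boundary ∂_1: C_1 → C_0 maps an edge to its endpoints' difference, ∂[p,q] = q − p. For instance
  ∂[4,5] = [5] − [4].
The resulting 8×24 matrix has rank 7, and its Smith normal form has invariant factors (1,1,1,1,1,1,1).

Boundary ∂_2: C_2 → C_1 maps a triangle to the signed sum of its edges. For instance
  ∂[0,6,7] = [6,7] − [0,7] + [0,6],
  ∂[2,4,5] = [4,5] − [2,5] + [2,4].
The resulting 24×16 matrix has rank 15, and its Smith normal form has invariant factors (1,1,1,1,1,1,1,1,1,1,1,1,1,1,1).

Reading off H_k = ker ∂_k / im ∂_{k+1}:

  H_0: rank C_0 − rank ∂_1 = 8 − 7 = 1, and the invariant factors of ∂_1 are all 1, so H_0 ≅ Z.
  H_1: rank ker ∂_1 − rank ∂_2 = (24 − 7) − 15 = 2, and the invariant factors of ∂_2 are all 1, so H_1 ≅ Z^2.
  H_2: rank ker ∂_2 − rank ∂_3 = (16 − 15) − 0 = 1, and there is no ∂_3, so H_2 ≅ Z.

(K is a triangulation of the torus T^2.)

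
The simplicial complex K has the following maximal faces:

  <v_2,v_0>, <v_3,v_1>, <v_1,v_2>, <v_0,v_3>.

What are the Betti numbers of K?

b_0 = 1, b_1 = 1.

We work with the vertex ordering v_0 < v_1 < v_2 < v_3. The simplices of K, each written with vertices in increasing order, are:

  0-simplices (4): [v_0], [v_1], [v_2], [v_3]
  1-simplices (4): [v_0,v_2], [v_0,v_3], [v_1,v_2], [v_1,v_3]

so the chain groups are C_0 ≅ Z^4, C_1 ≅ Z^4.

Boundary ∂_1: C_1 → C_0 maps an edge to its endpoints' difference, ∂[p,q] = q − p. For instance
  ∂[v_0,v_3] = [v_3] − [v_0].
The resulting 4×4 matrix has rank 3, and its Smith normal form has invariant factors (1,1,1).

Computing H_k = (kernel of ∂_k) / (image of ∂_{k+1}):

  H_0: rank C_0 − rank ∂_1 = 4 − 3 = 1, and the invariant factors of ∂_1 are all 1, so H_0 = Z.
  H_1: rank ker ∂_1 − rank ∂_2 = (4 − 3) − 0 = 1, and there is no ∂_2, so H_1 = Z.

Hence the Betti numbers are b_0 = 1, b_1 = 1.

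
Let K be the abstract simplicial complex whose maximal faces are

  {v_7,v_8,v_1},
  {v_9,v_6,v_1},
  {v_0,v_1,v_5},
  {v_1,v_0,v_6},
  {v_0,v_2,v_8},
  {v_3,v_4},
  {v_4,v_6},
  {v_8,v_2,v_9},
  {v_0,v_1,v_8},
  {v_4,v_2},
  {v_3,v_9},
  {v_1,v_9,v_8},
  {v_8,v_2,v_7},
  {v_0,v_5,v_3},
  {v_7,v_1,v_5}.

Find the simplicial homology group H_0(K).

K has 10 vertices, 23 edges, 11 triangles.
rank ∂_0 = 0, rank ∂_1 = 9 ⇒ b_0 = 10 − 0 − 9 = 1; all invariant factors of ∂_1 are 1 so no torsion. So H_0 ≅ Z.

H_0 = Z.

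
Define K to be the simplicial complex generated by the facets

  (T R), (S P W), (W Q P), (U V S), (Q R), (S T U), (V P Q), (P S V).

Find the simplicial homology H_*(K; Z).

H_0 = Z,  H_1 = Z,  H_2 = 0.

Order the vertices as P < Q < R < S < T < U < V < W. Listing each simplex with vertices in this order, K has dimension 2 with simplices:

  0-simplices (8): P, Q, R, S, T, U, V, W
  1-simplices (14): PQ, PS, PV, PW, QR, QV, QW, RT, ST, SU, SV, SW, TU, UV
  2-simplices (6): PQV, PQW, PSV, PSW, STU, SUV

so the chain groups are C_0 ≅ Z^8, C_1 ≅ Z^14, C_2 ≅ Z^6.

The boundary map ∂_1: C_1 → C_0 sends each edge [p,q] (with p < q) to q − p. For instance
  ∂SU = U − S.
The resulting 8×14 matrix has rank 7, and its Smith normal form has invariant factors (1,1,1,1,1,1,1).

The boundary map ∂_2: C_2 → C_1 acts by ∂[p,q,r] = [q,r] − [p,r] + [p,q]. For instance
  ∂SUV = UV − SV + SU,
  ∂PSV = SV − PV + PS.
This gives a 14×6 integer matrix of rank 6; reducing to Smith normal form yields diagonal entries (1,1,1,1,1,1).

Now H_k = ker ∂_k / im ∂_{k+1}, so:

  H_0: rank C_0 − rank ∂_1 = 8 − 7 = 1, and the invariant factors of ∂_1 are all 1, so H_0 = Z.
  H_1: rank ker ∂_1 − rank ∂_2 = (14 − 7) − 6 = 1, and the invariant factors of ∂_2 are all 1, so H_1 = Z.
  H_2: rank ker ∂_2 − rank ∂_3 = (6 − 6) − 0 = 0, and there is no ∂_3, so H_2 = 0.

As a check, the Euler characteristic is 8 − 14 + 6 = 0, which agrees with 1 − 1 + 0 = 0.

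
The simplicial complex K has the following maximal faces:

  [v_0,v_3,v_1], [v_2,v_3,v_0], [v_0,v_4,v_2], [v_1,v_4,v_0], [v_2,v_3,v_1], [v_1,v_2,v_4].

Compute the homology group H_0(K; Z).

H_0 ≅ Z.

We work with the vertex ordering v_0 < v_1 < v_2 < v_3 < v_4. The simplices of K, each written with vertices in increasing order, are:

  0-simplices (5): [v_0], [v_1], [v_2], [v_3], [v_4]
  1-simplices (9): [v_0,v_1], [v_0,v_2], [v_0,v_3], [v_0,v_4], [v_1,v_2], [v_1,v_3], [v_1,v_4], [v_2,v_3], [v_2,v_4]
  2-simplices (6): [v_0,v_1,v_3], [v_0,v_1,v_4], [v_0,v_2,v_3], [v_0,v_2,v_4], [v_1,v_2,v_3], [v_1,v_2,v_4]

so the chain groups are C_0 ≅ Z^5, C_1 ≅ Z^9, C_2 ≅ Z^6.

∂_1: C_1 → C_0 is given by ∂[p,q] = [q] − [p]. For instance
  ∂[v_0,v_2] = [v_2] − [v_0].
The 5×9 boundary matrix has rank 4 and Smith normal form diag(1,1,1,1).

The boundary map ∂_2: C_2 → C_1 maps a triangle to the signed sum of its edges. For instance
  ∂[v_1,v_2,v_3] = [v_2,v_3] − [v_1,v_3] + [v_1,v_2],
  ∂[v_0,v_1,v_4] = [v_1,v_4] − [v_0,v_4] + [v_0,v_1].
This gives a 9×6 integer matrix of rank 5; reducing to Smith normal form yields diagonal entries (1,1,1,1,1).

Now H_k = ker ∂_k / im ∂_{k+1}, so:

  H_0: rank C_0 − rank ∂_1 = 5 − 4 = 1, and the invariant factors of ∂_1 are all 1, so H_0 = Z.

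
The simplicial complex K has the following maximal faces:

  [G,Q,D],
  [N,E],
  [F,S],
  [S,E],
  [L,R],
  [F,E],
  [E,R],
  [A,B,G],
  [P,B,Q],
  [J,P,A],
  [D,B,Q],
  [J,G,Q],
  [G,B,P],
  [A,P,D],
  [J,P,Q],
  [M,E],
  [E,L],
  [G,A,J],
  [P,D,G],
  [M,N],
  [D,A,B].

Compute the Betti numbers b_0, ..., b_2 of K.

Fix the vertex order A < B < D < E < F < G < J < L < M < N < P < Q < R < S and write every simplex with vertices in increasing order. Then dim K = 2 and the simplices of K are:

  0-simplices (14): A, B, D, E, F, G, J, L, M, N, P, Q, R, S
  1-simplices (27): AB, AD, AG, AJ, AP, BD, BG, BP, BQ, DG, DP, DQ, EF, EL, EM, EN, ER, ES, FS, GJ, GP, GQ, JP, JQ, LR, MN, PQ
  2-simplices (12): ABD, ABG, ADP, AGJ, AJP, BDQ, BGP, BPQ, DGP, DGQ, GJQ, JPQ

giving chain groups C_0 ≅ Z^14, C_1 ≅ Z^27, C_2 ≅ Z^12.

The boundary map ∂_1: C_1 → C_0 is given by ∂[p,q] = [q] − [p]. For instance
  ∂PQ = Q − P.
As a 14×27 matrix over Z this has rank 12, with invariant factors (1,1,1,1,1,1,1,1,1,1,1,1).

∂_2: C_2 → C_1 acts by ∂[p,q,r] = [q,r] − [p,r] + [p,q]. For instance
  ∂BDQ = DQ − BQ + BD,
  ∂AGJ = GJ − AJ + AG.
This gives a 27×12 integer matrix of rank 12; reducing to Smith normal form yields diagonal entries (1,1,1,1,1,1,1,1,1,1,1,2).

Now H_k = ker ∂_k / im ∂_{k+1}, so:

  H_0: rank C_0 − rank ∂_1 = 14 − 12 = 2, and the invariant factors of ∂_1 are all 1, so H_0 = Z^2.
  H_1: rank ker ∂_1 − rank ∂_2 = (27 − 12) − 12 = 3, and ∂_2 has invariant factor 2 > 1, so H_1 = Z^3 ⊕ Z/2.
  H_2: rank ker ∂_2 − rank ∂_3 = (12 − 12) − 0 = 0, and there is no ∂_3, so H_2 = 0.

(K is a triangulation of the disjoint union of a wedge of 3 circles and the real projective plane RP^2.)

Hence the Betti numbers are b_0 = 2, b_1 = 3, b_2 = 0.

b_0 = 2, b_1 = 3, b_2 = 0.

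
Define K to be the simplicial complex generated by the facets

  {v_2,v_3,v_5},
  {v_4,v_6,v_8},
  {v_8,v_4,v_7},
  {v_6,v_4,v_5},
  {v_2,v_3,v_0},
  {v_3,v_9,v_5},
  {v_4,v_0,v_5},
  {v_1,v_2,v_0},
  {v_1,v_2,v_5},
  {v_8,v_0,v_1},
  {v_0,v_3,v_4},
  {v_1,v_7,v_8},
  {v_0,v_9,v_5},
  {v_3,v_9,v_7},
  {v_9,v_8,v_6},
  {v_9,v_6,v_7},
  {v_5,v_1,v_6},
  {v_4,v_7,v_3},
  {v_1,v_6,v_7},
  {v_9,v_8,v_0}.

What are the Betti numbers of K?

b_0 = 1, b_1 = 1, b_2 = 0.

Take the total order v_0 < v_1 < v_2 < v_3 < v_4 < v_5 < v_6 < v_7 < v_8 < v_9 on the vertex set. Then K (dimension 2) consists of the simplices:

  0-simplices (10): [v_0], [v_1], [v_2], [v_3], [v_4], [v_5], [v_6], [v_7], [v_8], [v_9]
  1-simplices (30): (30 of them)
  2-simplices (20): (20 of them)

giving chain groups C_0 ≅ Z^10, C_1 ≅ Z^30, C_2 ≅ Z^20.

Boundary ∂_1: C_1 → C_0 is given by ∂[p,q] = [q] − [p]. For instance
  ∂[v_6,v_9] = [v_9] − [v_6].
This gives a 10×30 integer matrix of rank 9; reducing to Smith normal form yields diagonal entries (1,1,1,1,1,1,1,1,1).

Boundary ∂_2: C_2 → C_1 sends each 2-simplex [p,q,r] to [q,r] − [p,r] + [p,q]. For instance
  ∂[v_1,v_2,v_5] = [v_2,v_5] − [v_1,v_5] + [v_1,v_2],
  ∂[v_4,v_5,v_6] = [v_5,v_6] − [v_4,v_6] + [v_4,v_5].
The resulting 30×20 matrix has rank 20, and its Smith normal form has invariant factors (1,1,1,1,1,1,1,1,1,1,1,1,1,1,1,1,1,1,1,2).

From H_k ≅ ker(∂_k) / im(∂_{k+1}) we obtain:

  H_0: rank C_0 − rank ∂_1 = 10 − 9 = 1, and the invariant factors of ∂_1 are all 1, so H_0 = Z.
  H_1: rank ker ∂_1 − rank ∂_2 = (30 − 9) − 20 = 1, and ∂_2 has invariant factor 2 > 1, so H_1 = Z ⊕ Z/2.
  H_2: rank ker ∂_2 − rank ∂_3 = (20 − 20) − 0 = 0, and there is no ∂_3, so H_2 = 0.

As a check, the Euler characteristic is 10 − 30 + 20 = 0, which agrees with 1 − 1 + 0 = 0.

Hence the Betti numbers are b_0 = 1, b_1 = 1, b_2 = 0.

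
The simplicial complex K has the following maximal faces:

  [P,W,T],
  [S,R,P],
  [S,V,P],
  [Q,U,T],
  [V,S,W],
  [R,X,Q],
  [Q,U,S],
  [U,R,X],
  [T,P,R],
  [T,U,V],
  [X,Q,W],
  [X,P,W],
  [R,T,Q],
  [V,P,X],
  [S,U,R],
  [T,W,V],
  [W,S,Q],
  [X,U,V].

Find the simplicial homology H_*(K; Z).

Order the vertices as P < Q < R < S < T < U < V < W < X. Listing each simplex with vertices in this order, K has dimension 2 with simplices:

  0-simplices (9): P, Q, R, S, T, U, V, W, X
  1-simplices (27): PR, PS, PT, PV, PW, PX, QR, QS, QT, QU, QW, QX, RS, RT, RU, RX, SU, SV, SW, TU, TV, TW, UV, UX, VW, VX, WX
  2-simplices (18): PRS, PRT, PSV, PTW, PVX, PWX, QRT, QRX, QSU, QSW, QTU, QWX, RSU, RUX, SVW, TUV, TVW, UVX

giving chain groups C_0 ≅ Z^9, C_1 ≅ Z^27, C_2 ≅ Z^18.

The boundary map ∂_1: C_1 → C_0 maps an edge to its endpoints' difference, ∂[p,q] = q − p. For instance
  ∂PR = R − P.
The 9×27 boundary matrix has rank 8 and Smith normal form diag(1,1,1,1,1,1,1,1).

∂_2: C_2 → C_1 sends each 2-simplex [p,q,r] to [q,r] − [p,r] + [p,q]. For instance
  ∂QWX = WX − QX + QW,
  ∂UVX = VX − UX + UV.
This gives a 27×18 integer matrix of rank 18; reducing to Smith normal form yields diagonal entries (1,1,1,1,1,1,1,1,1,1,1,1,1,1,1,1,1,2).

From H_k ≅ ker(∂_k) / im(∂_{k+1}) we obtain:

  H_0: rank C_0 − rank ∂_1 = 9 − 8 = 1, and the invariant factors of ∂_1 are all 1, so H_0 = Z.
  H_1: rank ker ∂_1 − rank ∂_2 = (27 − 8) − 18 = 1, and ∂_2 has invariant factor 2 > 1, so H_1 = Z × Z/2.
  H_2: rank ker ∂_2 − rank ∂_3 = (18 − 18) − 0 = 0, and there is no ∂_3, so H_2 = 0.

As a check, the Euler characteristic is 9 − 27 + 18 = 0, which agrees with 1 − 1 + 0 = 0.

H_0 = Z,  H_1 = Z × Z/2,  H_2 = 0.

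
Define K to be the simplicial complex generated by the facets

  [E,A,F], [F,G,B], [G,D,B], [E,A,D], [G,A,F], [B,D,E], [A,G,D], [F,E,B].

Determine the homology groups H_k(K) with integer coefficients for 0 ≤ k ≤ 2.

H_0 ≅ Z,  H_1 = 0,  H_2 ≅ Z.

Order the vertices as A < B < D < E < F < G. Listing each simplex with vertices in this order, K has dimension 2 with simplices:

  0-simplices (6): A, B, D, E, F, G
  1-simplices (12): AD, AE, AF, AG, BD, BE, BF, BG, DE, DG, EF, FG
  2-simplices (8): ADE, ADG, AEF, AFG, BDE, BDG, BEF, BFG

giving chain groups C_0 ≅ Z^6, C_1 ≅ Z^12, C_2 ≅ Z^8.

The boundary map ∂_1: C_1 → C_0 is given by ∂[p,q] = [q] − [p]. For instance
  ∂BG = G − B.
The 6×12 boundary matrix has rank 5 and Smith normal form diag(1,1,1,1,1).

∂_2: C_2 → C_1 acts by ∂[p,q,r] = [q,r] − [p,r] + [p,q]. For instance
  ∂BFG = FG − BG + BF,
  ∂AEF = EF − AF + AE.
The 12×8 boundary matrix has rank 7 and Smith normal form diag(1,1,1,1,1,1,1).

Computing H_k = (kernel of ∂_k) / (image of ∂_{k+1}):

  H_0: rank C_0 − rank ∂_1 = 6 − 5 = 1, and the invariant factors of ∂_1 are all 1, so H_0 = Z.
  H_1: rank ker ∂_1 − rank ∂_2 = (12 − 5) − 7 = 0, and the invariant factors of ∂_2 are all 1, so H_1 = 0.
  H_2: rank ker ∂_2 − rank ∂_3 = (8 − 7) − 0 = 1, and there is no ∂_3, so H_2 = Z.

As a check, the Euler characteristic is 6 − 12 + 8 = 2, which agrees with 1 − 0 + 1 = 2.
(K is a triangulation of the 2-sphere S^2.)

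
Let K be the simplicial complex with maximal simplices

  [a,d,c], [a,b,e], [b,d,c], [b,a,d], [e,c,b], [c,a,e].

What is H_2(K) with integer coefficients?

H_2 ≅ Z.

Order the vertices as a < b < c < d < e. Listing each simplex with vertices in this order, K has dimension 2 with simplices:

  0-simplices (5): a, b, c, d, e
  1-simplices (9): ab, ac, ad, ae, bc, bd, be, cd, ce
  2-simplices (6): abd, abe, acd, ace, bcd, bce

giving chain groups C_0 ≅ Z^5, C_1 ≅ Z^9, C_2 ≅ Z^6.

Boundary ∂_1: C_1 → C_0 sends each edge [p,q] (with p < q) to q − p. For instance
  ∂cd = d − c.
As a 5×9 matrix over Z this has rank 4, with invariant factors (1,1,1,1).

The boundary map ∂_2: C_2 → C_1 maps a triangle to the signed sum of its edges. For instance
  ∂bcd = cd − bd + bc,
  ∂abe = be − ae + ab.
The resulting 9×6 matrix has rank 5, and its Smith normal form has invariant factors (1,1,1,1,1).

Computing H_k = (kernel of ∂_k) / (image of ∂_{k+1}):

  H_2: rank ker ∂_2 − rank ∂_3 = (6 − 5) − 0 = 1, and there is no ∂_3, so H_2 ≅ Z.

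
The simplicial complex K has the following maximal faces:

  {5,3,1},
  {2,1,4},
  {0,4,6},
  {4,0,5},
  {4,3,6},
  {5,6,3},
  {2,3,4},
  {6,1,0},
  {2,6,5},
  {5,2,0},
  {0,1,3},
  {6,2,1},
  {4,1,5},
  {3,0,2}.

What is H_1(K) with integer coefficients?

Order the vertices as 0 < 1 < 2 < 3 < 4 < 5 < 6. Listing each simplex with vertices in this order, K has dimension 2 with simplices:

  0-simplices (7): [0], [1], [2], [3], [4], [5], [6]
  1-simplices (21): [0,1], [0,2], [0,3], [0,4], [0,5], [0,6], [1,2], [1,3], [1,4], [1,5], [1,6], [2,3], [2,4], [2,5], [2,6], [3,4], [3,5], [3,6], [4,5], [4,6], [5,6]
  2-simplices (14): [0,1,3], [0,1,6], [0,2,3], [0,2,5], [0,4,5], [0,4,6], [1,2,4], [1,2,6], [1,3,5], [1,4,5], [2,3,4], [2,5,6], [3,4,6], [3,5,6]

giving chain groups C_0 ≅ Z^7, C_1 ≅ Z^21, C_2 ≅ Z^14.

∂_1: C_1 → C_0 sends each edge [p,q] (with p < q) to q − p.
As a 7×21 matrix over Z this has rank 6, with invariant factors (1,1,1,1,1,1).

Boundary ∂_2: C_2 → C_1 maps a triangle to the signed sum of its edges. For instance
  ∂[1,4,5] = [4,5] − [1,5] + [1,4],
  ∂[3,4,6] = [4,6] − [3,6] + [3,4].
As a 21×14 matrix over Z this has rank 13, with invariant factors (1,1,1,1,1,1,1,1,1,1,1,1,1).

Now H_k = ker ∂_k / im ∂_{k+1}, so:

  H_1: rank ker ∂_1 − rank ∂_2 = (21 − 6) − 13 = 2, and the invariant factors of ∂_2 are all 1, so H_1 = Z^2.

H_1 ≅ Z^2.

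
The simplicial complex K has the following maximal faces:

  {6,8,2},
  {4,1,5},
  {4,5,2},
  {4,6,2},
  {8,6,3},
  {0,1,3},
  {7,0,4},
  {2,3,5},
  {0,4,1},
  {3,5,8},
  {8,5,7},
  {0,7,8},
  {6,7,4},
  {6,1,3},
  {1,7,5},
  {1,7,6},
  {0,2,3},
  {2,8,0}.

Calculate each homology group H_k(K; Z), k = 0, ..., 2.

K has 9 vertices, 27 edges, 18 triangles.
rank ∂_0 = 0, rank ∂_1 = 8 ⇒ b_0 = 9 − 0 − 8 = 1; all invariant factors of ∂_1 are 1 so no torsion. So H_0 = Z.
rank ∂_1 = 8, rank ∂_2 = 18 ⇒ b_1 = 27 − 8 − 18 = 1; ∂_2 has invariant factor(s) [2] giving torsion. So H_1 = Z ⊕ Z/2Z.
rank ∂_2 = 18, rank ∂_3 = 0 ⇒ b_2 = 18 − 18 − 0 = 0. So H_2 = 0.

H_0 ≅ Z,  H_1 ≅ Z ⊕ Z/2Z,  H_2 = 0.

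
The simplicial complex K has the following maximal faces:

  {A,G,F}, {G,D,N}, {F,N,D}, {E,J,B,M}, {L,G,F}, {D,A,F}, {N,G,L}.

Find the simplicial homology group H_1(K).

Take the total order A < B < D < E < F < G < J < L < M < N on the vertex set. Then K (dimension 3) consists of the simplices:

  0-simplices (10): A, B, D, E, F, G, J, L, M, N
  1-simplices (18): AD, AF, AG, BE, BJ, BM, DF, DG, DN, EJ, EM, FG, FL, FN, GL, GN, JM, LN
  2-simplices (10): ADF, AFG, BEJ, BEM, BJM, DFN, DGN, EJM, FGL, GLN
  3-simplices (1): BEJM

giving chain groups C_0 ≅ Z^10, C_1 ≅ Z^18, C_2 ≅ Z^10, C_3 ≅ Z^1.

Boundary ∂_1: C_1 → C_0 maps an edge to its endpoints' difference, ∂[p,q] = q − p. For instance
  ∂FL = L − F.
As a 10×18 matrix over Z this has rank 8, with invariant factors (1,1,1,1,1,1,1,1).

Boundary ∂_2: C_2 → C_1 sends each 2-simplex [p,q,r] to [q,r] − [p,r] + [p,q]. For instance
  ∂GLN = LN − GN + GL,
  ∂AFG = FG − AG + AF.
This gives a 18×10 integer matrix of rank 9; reducing to Smith normal form yields diagonal entries (1,1,1,1,1,1,1,1,1).

∂_3: C_3 → C_2 sends each 3-simplex σ to the alternating sum Σ_i (−1)^i (σ with its i-th vertex removed). For instance
  ∂BEJM = EJM − BJM + BEM − BEJ.
The 10×1 boundary matrix has rank 1 and Smith normal form diag(1).

Computing H_k = (kernel of ∂_k) / (image of ∂_{k+1}):

  H_1: rank ker ∂_1 − rank ∂_2 = (18 − 8) − 9 = 1, and the invariant factors of ∂_2 are all 1, so H_1 = Z.

H_1 ≅ Z.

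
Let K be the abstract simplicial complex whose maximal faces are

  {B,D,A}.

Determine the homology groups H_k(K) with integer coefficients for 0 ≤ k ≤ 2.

Take the total order A < B < D on the vertex set. Then K (dimension 2) consists of the simplices:

  0-simplices (3): A, B, D
  1-simplices (3): AB, AD, BD
  2-simplices (1): ABD

Hence C_0 ≅ Z^3, C_1 ≅ Z^3, C_2 ≅ Z^1.

∂_1: C_1 → C_0 maps an edge to its endpoints' difference, ∂[p,q] = q − p. For instance
  ∂BD = D − B.
As a 3×3 matrix over Z this has rank 2, with invariant factors (1,1).

Boundary ∂_2: C_2 → C_1 acts by ∂[p,q,r] = [q,r] − [p,r] + [p,q]. For instance
  ∂ABD = BD − AD + AB.
The 3×1 boundary matrix has rank 1 and Smith normal form diag(1).

Computing H_k = (kernel of ∂_k) / (image of ∂_{k+1}):

  H_0: rank C_0 − rank ∂_1 = 3 − 2 = 1, and the invariant factors of ∂_1 are all 1, so H_0 = Z.
  H_1: rank ker ∂_1 − rank ∂_2 = (3 − 2) − 1 = 0, and the invariant factors of ∂_2 are all 1, so H_1 = 0.
  H_2: rank ker ∂_2 − rank ∂_3 = (1 − 1) − 0 = 0, and there is no ∂_3, so H_2 = 0.

H_0 = Z,  H_1 = 0,  H_2 = 0.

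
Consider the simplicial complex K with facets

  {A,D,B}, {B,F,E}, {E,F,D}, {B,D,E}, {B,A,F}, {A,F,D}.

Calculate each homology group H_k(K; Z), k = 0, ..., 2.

Order the vertices as A < B < D < E < F. Listing each simplex with vertices in this order, K has dimension 2 with simplices:

  0-simplices (5): A, B, D, E, F
  1-simplices (9): AB, AD, AF, BD, BE, BF, DE, DF, EF
  2-simplices (6): ABD, ABF, ADF, BDE, BEF, DEF

so the chain groups are C_0 ≅ Z^5, C_1 ≅ Z^9, C_2 ≅ Z^6.

∂_1: C_1 → C_0 is given by ∂[p,q] = [q] − [p].
The 5×9 boundary matrix has rank 4 and Smith normal form diag(1,1,1,1).

The boundary map ∂_2: C_2 → C_1 maps a triangle to the signed sum of its edges. For instance
  ∂BEF = EF − BF + BE,
  ∂ABF = BF − AF + AB.
The 9×6 boundary matrix has rank 5 and Smith normal form diag(1,1,1,1,1).

Reading off H_k = ker ∂_k / im ∂_{k+1}:

  H_0: rank C_0 − rank ∂_1 = 5 − 4 = 1, and the invariant factors of ∂_1 are all 1, so H_0 ≅ Z.
  H_1: rank ker ∂_1 − rank ∂_2 = (9 − 4) − 5 = 0, and the invariant factors of ∂_2 are all 1, so H_1 ≅ 0.
  H_2: rank ker ∂_2 − rank ∂_3 = (6 − 5) − 0 = 1, and there is no ∂_3, so H_2 ≅ Z.

As a check, the Euler characteristic is 5 − 9 + 6 = 2, which agrees with 1 − 0 + 1 = 2.

H_0 ≅ Z,  H_1 = 0,  H_2 ≅ Z.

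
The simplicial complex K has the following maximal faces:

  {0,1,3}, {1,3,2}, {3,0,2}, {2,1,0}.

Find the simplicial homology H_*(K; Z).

We work with the vertex ordering 0 < 1 < 2 < 3. The simplices of K, each written with vertices in increasing order, are:

  0-simplices (4): [0], [1], [2], [3]
  1-simplices (6): [0,1], [0,2], [0,3], [1,2], [1,3], [2,3]
  2-simplices (4): [0,1,2], [0,1,3], [0,2,3], [1,2,3]

giving chain groups C_0 ≅ Z^4, C_1 ≅ Z^6, C_2 ≅ Z^4.

Boundary ∂_1: C_1 → C_0 maps an edge to its endpoints' difference, ∂[p,q] = q − p. For instance
  ∂[1,3] = [3] − [1].
The 4×6 boundary matrix has rank 3 and Smith normal form diag(1,1,1).

∂_2: C_2 → C_1 sends each 2-simplex [p,q,r] to [q,r] − [p,r] + [p,q]. For instance
  ∂[0,2,3] = [2,3] − [0,3] + [0,2],
  ∂[0,1,3] = [1,3] − [0,3] + [0,1].
The resulting 6×4 matrix has rank 3, and its Smith normal form has invariant factors (1,1,1).

Computing H_k = (kernel of ∂_k) / (image of ∂_{k+1}):

  H_0: rank C_0 − rank ∂_1 = 4 − 3 = 1, and the invariant factors of ∂_1 are all 1, so H_0 ≅ Z.
  H_1: rank ker ∂_1 − rank ∂_2 = (6 − 3) − 3 = 0, and the invariant factors of ∂_2 are all 1, so H_1 ≅ 0.
  H_2: rank ker ∂_2 − rank ∂_3 = (4 − 3) − 0 = 1, and there is no ∂_3, so H_2 ≅ Z.

As a check, the Euler characteristic is 4 − 6 + 4 = 2, which agrees with 1 − 0 + 1 = 2.

H_0 = Z,  H_1 = 0,  H_2 = Z.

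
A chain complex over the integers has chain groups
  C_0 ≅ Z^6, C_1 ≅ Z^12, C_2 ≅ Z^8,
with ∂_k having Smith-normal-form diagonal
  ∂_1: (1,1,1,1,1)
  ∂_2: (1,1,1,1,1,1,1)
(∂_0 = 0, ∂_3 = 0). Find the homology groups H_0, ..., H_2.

H_0 = Z,  H_1 = 0,  H_2 = Z.

H_0: b_0 = 6 − 0 − 5 = 1; torsion from ∂_1 factors > 1: none. So H_0 = Z.
H_1: b_1 = 12 − 5 − 7 = 0; torsion from ∂_2 factors > 1: none. So H_1 = 0.
H_2: b_2 = 8 − 7 − 0 = 1; torsion from ∂_3 factors > 1: none. So H_2 = Z.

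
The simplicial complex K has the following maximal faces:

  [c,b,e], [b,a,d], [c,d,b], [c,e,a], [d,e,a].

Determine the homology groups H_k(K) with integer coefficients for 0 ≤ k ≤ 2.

H_0 = Z,  H_1 = Z,  H_2 = 0.

Take the total order a < b < c < d < e on the vertex set. Then K (dimension 2) consists of the simplices:

  0-simplices (5): a, b, c, d, e
  1-simplices (10): ab, ac, ad, ae, bc, bd, be, cd, ce, de
  2-simplices (5): abd, ace, ade, bcd, bce

Hence C_0 ≅ Z^5, C_1 ≅ Z^10, C_2 ≅ Z^5.

The boundary map ∂_1: C_1 → C_0 maps an edge to its endpoints' difference, ∂[p,q] = q − p. For instance
  ∂bc = c − b.
As a 5×10 matrix over Z this has rank 4, with invariant factors (1,1,1,1).

The boundary map ∂_2: C_2 → C_1 sends each 2-simplex [p,q,r] to [q,r] − [p,r] + [p,q]. For instance
  ∂bce = ce − be + bc,
  ∂ade = de − ae + ad.
The resulting 10×5 matrix has rank 5, and its Smith normal form has invariant factors (1,1,1,1,1).

Now H_k = ker ∂_k / im ∂_{k+1}, so:

  H_0: rank C_0 − rank ∂_1 = 5 − 4 = 1, and the invariant factors of ∂_1 are all 1, so H_0 = Z.
  H_1: rank ker ∂_1 − rank ∂_2 = (10 − 4) − 5 = 1, and the invariant factors of ∂_2 are all 1, so H_1 = Z.
  H_2: rank ker ∂_2 − rank ∂_3 = (5 − 5) − 0 = 0, and there is no ∂_3, so H_2 = 0.

As a check, the Euler characteristic is 5 − 10 + 5 = 0, which agrees with 1 − 1 + 0 = 0.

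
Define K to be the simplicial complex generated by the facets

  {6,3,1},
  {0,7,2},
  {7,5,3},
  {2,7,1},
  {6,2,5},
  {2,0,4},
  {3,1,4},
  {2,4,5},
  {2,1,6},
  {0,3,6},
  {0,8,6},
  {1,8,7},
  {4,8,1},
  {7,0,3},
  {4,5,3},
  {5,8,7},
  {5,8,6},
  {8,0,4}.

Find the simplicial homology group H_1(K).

We work with the vertex ordering 0 < 1 < 2 < 3 < 4 < 5 < 6 < 7 < 8. The simplices of K, each written with vertices in increasing order, are:

  0-simplices (9): [0], [1], [2], [3], [4], [5], [6], [7], [8]
  1-simplices (27): (27 of them)
  2-simplices (18): [0,2,4], [0,2,7], [0,3,6], [0,3,7], [0,4,8], [0,6,8], [1,2,6], [1,2,7], [1,3,4], [1,3,6], [1,4,8], [1,7,8], [2,4,5], [2,5,6], [3,4,5], [3,5,7], [5,6,8], [5,7,8]

Hence C_0 ≅ Z^9, C_1 ≅ Z^27, C_2 ≅ Z^18.

The boundary map ∂_1: C_1 → C_0 sends each edge [p,q] (with p < q) to q − p.
As a 9×27 matrix over Z this has rank 8, with invariant factors (1,1,1,1,1,1,1,1).

∂_2: C_2 → C_1 maps a triangle to the signed sum of its edges. For instance
  ∂[2,4,5] = [4,5] − [2,5] + [2,4],
  ∂[0,4,8] = [4,8] − [0,8] + [0,4].
The 27×18 boundary matrix has rank 17 and Smith normal form diag(1,1,1,1,1,1,1,1,1,1,1,1,1,1,1,1,1).

Reading off H_k = ker ∂_k / im ∂_{k+1}:

  H_1: rank ker ∂_1 − rank ∂_2 = (27 − 8) − 17 = 2, and the invariant factors of ∂_2 are all 1, so H_1 = Z^2.

H_1 ≅ Z^2.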